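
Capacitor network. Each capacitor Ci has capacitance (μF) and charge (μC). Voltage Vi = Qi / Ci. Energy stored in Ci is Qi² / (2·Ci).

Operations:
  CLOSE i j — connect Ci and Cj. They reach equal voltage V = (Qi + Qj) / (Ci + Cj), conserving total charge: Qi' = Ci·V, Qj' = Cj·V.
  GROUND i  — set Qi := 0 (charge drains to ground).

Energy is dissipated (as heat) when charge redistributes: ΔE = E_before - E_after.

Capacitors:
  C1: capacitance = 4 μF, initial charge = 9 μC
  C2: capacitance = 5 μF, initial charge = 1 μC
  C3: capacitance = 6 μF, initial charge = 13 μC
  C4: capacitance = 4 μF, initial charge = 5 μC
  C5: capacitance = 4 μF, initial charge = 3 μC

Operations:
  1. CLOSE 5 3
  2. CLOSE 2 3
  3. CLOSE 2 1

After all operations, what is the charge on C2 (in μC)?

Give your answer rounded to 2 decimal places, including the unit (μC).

Initial: C1(4μF, Q=9μC, V=2.25V), C2(5μF, Q=1μC, V=0.20V), C3(6μF, Q=13μC, V=2.17V), C4(4μF, Q=5μC, V=1.25V), C5(4μF, Q=3μC, V=0.75V)
Op 1: CLOSE 5-3: Q_total=16.00, C_total=10.00, V=1.60; Q5=6.40, Q3=9.60; dissipated=2.408
Op 2: CLOSE 2-3: Q_total=10.60, C_total=11.00, V=0.96; Q2=4.82, Q3=5.78; dissipated=2.673
Op 3: CLOSE 2-1: Q_total=13.82, C_total=9.00, V=1.54; Q2=7.68, Q1=6.14; dissipated=1.839
Final charges: Q1=6.14, Q2=7.68, Q3=5.78, Q4=5.00, Q5=6.40

Answer: 7.68 μC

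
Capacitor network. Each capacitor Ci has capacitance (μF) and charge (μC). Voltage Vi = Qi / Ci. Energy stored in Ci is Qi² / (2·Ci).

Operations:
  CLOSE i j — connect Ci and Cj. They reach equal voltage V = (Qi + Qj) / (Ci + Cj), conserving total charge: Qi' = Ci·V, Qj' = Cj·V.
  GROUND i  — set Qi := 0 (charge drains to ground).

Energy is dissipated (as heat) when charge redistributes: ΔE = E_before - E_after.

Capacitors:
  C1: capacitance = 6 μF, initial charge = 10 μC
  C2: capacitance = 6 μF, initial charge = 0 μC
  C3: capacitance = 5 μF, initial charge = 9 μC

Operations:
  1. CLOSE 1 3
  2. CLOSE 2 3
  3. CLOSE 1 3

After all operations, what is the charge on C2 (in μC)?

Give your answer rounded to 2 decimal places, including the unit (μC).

Initial: C1(6μF, Q=10μC, V=1.67V), C2(6μF, Q=0μC, V=0.00V), C3(5μF, Q=9μC, V=1.80V)
Op 1: CLOSE 1-3: Q_total=19.00, C_total=11.00, V=1.73; Q1=10.36, Q3=8.64; dissipated=0.024
Op 2: CLOSE 2-3: Q_total=8.64, C_total=11.00, V=0.79; Q2=4.71, Q3=3.93; dissipated=4.068
Op 3: CLOSE 1-3: Q_total=14.29, C_total=11.00, V=1.30; Q1=7.79, Q3=6.50; dissipated=1.210
Final charges: Q1=7.79, Q2=4.71, Q3=6.50

Answer: 4.71 μC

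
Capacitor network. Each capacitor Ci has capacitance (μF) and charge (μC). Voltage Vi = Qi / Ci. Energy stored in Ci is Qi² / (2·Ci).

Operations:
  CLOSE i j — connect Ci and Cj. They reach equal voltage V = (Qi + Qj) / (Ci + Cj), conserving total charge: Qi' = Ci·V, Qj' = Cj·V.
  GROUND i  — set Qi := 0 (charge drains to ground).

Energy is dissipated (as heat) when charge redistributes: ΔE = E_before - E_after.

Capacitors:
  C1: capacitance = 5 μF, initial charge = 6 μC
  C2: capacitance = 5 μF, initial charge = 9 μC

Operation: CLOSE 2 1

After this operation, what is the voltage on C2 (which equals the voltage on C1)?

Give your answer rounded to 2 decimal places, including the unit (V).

Initial: C1(5μF, Q=6μC, V=1.20V), C2(5μF, Q=9μC, V=1.80V)
Op 1: CLOSE 2-1: Q_total=15.00, C_total=10.00, V=1.50; Q2=7.50, Q1=7.50; dissipated=0.450

Answer: 1.50 V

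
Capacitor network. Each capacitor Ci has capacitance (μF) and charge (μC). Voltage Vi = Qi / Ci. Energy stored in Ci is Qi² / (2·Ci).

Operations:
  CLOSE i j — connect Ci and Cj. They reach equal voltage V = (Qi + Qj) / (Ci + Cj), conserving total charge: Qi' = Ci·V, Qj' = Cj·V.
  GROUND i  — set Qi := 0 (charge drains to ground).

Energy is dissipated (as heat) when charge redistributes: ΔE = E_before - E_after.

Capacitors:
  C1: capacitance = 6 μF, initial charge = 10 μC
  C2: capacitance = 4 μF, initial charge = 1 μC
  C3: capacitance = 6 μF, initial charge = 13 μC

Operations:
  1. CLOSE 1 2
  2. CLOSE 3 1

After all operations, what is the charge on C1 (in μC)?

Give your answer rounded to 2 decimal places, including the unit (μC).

Answer: 9.80 μC

Derivation:
Initial: C1(6μF, Q=10μC, V=1.67V), C2(4μF, Q=1μC, V=0.25V), C3(6μF, Q=13μC, V=2.17V)
Op 1: CLOSE 1-2: Q_total=11.00, C_total=10.00, V=1.10; Q1=6.60, Q2=4.40; dissipated=2.408
Op 2: CLOSE 3-1: Q_total=19.60, C_total=12.00, V=1.63; Q3=9.80, Q1=9.80; dissipated=1.707
Final charges: Q1=9.80, Q2=4.40, Q3=9.80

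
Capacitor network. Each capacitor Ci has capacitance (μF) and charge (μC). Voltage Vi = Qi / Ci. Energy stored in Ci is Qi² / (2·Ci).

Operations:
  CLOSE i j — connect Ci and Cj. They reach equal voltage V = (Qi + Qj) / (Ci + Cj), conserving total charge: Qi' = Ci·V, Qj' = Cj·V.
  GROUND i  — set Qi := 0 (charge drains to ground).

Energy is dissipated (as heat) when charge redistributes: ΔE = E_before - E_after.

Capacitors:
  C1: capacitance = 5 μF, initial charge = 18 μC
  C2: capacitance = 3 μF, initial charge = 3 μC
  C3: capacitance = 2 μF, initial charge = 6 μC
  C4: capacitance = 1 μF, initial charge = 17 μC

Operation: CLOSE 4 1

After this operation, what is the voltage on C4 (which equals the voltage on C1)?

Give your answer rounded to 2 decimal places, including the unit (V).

Answer: 5.83 V

Derivation:
Initial: C1(5μF, Q=18μC, V=3.60V), C2(3μF, Q=3μC, V=1.00V), C3(2μF, Q=6μC, V=3.00V), C4(1μF, Q=17μC, V=17.00V)
Op 1: CLOSE 4-1: Q_total=35.00, C_total=6.00, V=5.83; Q4=5.83, Q1=29.17; dissipated=74.817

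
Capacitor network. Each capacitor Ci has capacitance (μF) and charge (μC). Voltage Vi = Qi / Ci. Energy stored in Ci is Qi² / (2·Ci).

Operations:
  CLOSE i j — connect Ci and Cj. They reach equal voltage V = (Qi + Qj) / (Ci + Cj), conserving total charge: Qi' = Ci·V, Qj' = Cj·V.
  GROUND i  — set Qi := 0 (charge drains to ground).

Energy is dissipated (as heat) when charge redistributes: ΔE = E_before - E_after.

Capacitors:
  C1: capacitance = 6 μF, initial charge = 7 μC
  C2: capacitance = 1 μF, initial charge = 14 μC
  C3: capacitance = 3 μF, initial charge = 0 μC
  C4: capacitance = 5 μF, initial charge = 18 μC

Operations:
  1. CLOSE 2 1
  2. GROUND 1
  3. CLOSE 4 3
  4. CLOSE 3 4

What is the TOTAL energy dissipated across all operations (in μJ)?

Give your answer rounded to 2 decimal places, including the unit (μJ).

Initial: C1(6μF, Q=7μC, V=1.17V), C2(1μF, Q=14μC, V=14.00V), C3(3μF, Q=0μC, V=0.00V), C4(5μF, Q=18μC, V=3.60V)
Op 1: CLOSE 2-1: Q_total=21.00, C_total=7.00, V=3.00; Q2=3.00, Q1=18.00; dissipated=70.583
Op 2: GROUND 1: Q1=0; energy lost=27.000
Op 3: CLOSE 4-3: Q_total=18.00, C_total=8.00, V=2.25; Q4=11.25, Q3=6.75; dissipated=12.150
Op 4: CLOSE 3-4: Q_total=18.00, C_total=8.00, V=2.25; Q3=6.75, Q4=11.25; dissipated=0.000
Total dissipated: 109.733 μJ

Answer: 109.73 μJ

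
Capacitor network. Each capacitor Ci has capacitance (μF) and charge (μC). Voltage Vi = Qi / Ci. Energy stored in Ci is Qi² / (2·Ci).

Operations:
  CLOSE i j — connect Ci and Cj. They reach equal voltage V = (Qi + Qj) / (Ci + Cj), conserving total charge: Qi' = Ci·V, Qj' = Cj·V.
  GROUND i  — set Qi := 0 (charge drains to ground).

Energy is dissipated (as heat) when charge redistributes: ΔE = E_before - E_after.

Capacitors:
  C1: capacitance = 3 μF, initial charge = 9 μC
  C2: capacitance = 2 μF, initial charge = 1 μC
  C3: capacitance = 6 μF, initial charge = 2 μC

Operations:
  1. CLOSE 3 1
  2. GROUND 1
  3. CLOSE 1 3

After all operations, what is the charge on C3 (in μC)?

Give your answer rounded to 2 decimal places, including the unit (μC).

Answer: 4.89 μC

Derivation:
Initial: C1(3μF, Q=9μC, V=3.00V), C2(2μF, Q=1μC, V=0.50V), C3(6μF, Q=2μC, V=0.33V)
Op 1: CLOSE 3-1: Q_total=11.00, C_total=9.00, V=1.22; Q3=7.33, Q1=3.67; dissipated=7.111
Op 2: GROUND 1: Q1=0; energy lost=2.241
Op 3: CLOSE 1-3: Q_total=7.33, C_total=9.00, V=0.81; Q1=2.44, Q3=4.89; dissipated=1.494
Final charges: Q1=2.44, Q2=1.00, Q3=4.89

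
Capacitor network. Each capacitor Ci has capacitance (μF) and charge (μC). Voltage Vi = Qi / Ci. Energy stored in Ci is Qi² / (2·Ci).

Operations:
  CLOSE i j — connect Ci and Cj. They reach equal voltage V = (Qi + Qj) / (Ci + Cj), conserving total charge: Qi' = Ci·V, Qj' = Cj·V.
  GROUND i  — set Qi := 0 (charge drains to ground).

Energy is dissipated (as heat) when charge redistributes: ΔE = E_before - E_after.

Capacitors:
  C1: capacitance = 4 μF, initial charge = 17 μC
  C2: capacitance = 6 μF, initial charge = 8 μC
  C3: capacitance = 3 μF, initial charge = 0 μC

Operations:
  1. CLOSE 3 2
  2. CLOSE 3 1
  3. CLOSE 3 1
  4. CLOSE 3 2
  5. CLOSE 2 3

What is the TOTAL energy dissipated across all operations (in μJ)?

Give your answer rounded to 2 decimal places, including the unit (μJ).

Initial: C1(4μF, Q=17μC, V=4.25V), C2(6μF, Q=8μC, V=1.33V), C3(3μF, Q=0μC, V=0.00V)
Op 1: CLOSE 3-2: Q_total=8.00, C_total=9.00, V=0.89; Q3=2.67, Q2=5.33; dissipated=1.778
Op 2: CLOSE 3-1: Q_total=19.67, C_total=7.00, V=2.81; Q3=8.43, Q1=11.24; dissipated=9.683
Op 3: CLOSE 3-1: Q_total=19.67, C_total=7.00, V=2.81; Q3=8.43, Q1=11.24; dissipated=0.000
Op 4: CLOSE 3-2: Q_total=13.76, C_total=9.00, V=1.53; Q3=4.59, Q2=9.17; dissipated=3.689
Op 5: CLOSE 2-3: Q_total=13.76, C_total=9.00, V=1.53; Q2=9.17, Q3=4.59; dissipated=0.000
Total dissipated: 15.150 μJ

Answer: 15.15 μJ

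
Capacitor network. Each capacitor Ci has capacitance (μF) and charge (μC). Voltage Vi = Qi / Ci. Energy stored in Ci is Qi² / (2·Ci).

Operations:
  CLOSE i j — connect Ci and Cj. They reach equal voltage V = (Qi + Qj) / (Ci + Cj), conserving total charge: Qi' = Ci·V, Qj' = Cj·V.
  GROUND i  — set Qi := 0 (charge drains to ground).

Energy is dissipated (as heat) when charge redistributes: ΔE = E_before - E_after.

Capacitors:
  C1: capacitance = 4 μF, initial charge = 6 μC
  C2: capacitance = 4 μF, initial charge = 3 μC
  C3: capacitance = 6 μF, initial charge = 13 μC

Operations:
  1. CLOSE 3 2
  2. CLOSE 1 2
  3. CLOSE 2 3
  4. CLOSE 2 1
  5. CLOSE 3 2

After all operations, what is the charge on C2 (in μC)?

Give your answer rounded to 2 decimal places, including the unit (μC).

Initial: C1(4μF, Q=6μC, V=1.50V), C2(4μF, Q=3μC, V=0.75V), C3(6μF, Q=13μC, V=2.17V)
Op 1: CLOSE 3-2: Q_total=16.00, C_total=10.00, V=1.60; Q3=9.60, Q2=6.40; dissipated=2.408
Op 2: CLOSE 1-2: Q_total=12.40, C_total=8.00, V=1.55; Q1=6.20, Q2=6.20; dissipated=0.010
Op 3: CLOSE 2-3: Q_total=15.80, C_total=10.00, V=1.58; Q2=6.32, Q3=9.48; dissipated=0.003
Op 4: CLOSE 2-1: Q_total=12.52, C_total=8.00, V=1.56; Q2=6.26, Q1=6.26; dissipated=0.001
Op 5: CLOSE 3-2: Q_total=15.74, C_total=10.00, V=1.57; Q3=9.44, Q2=6.30; dissipated=0.000
Final charges: Q1=6.26, Q2=6.30, Q3=9.44

Answer: 6.30 μC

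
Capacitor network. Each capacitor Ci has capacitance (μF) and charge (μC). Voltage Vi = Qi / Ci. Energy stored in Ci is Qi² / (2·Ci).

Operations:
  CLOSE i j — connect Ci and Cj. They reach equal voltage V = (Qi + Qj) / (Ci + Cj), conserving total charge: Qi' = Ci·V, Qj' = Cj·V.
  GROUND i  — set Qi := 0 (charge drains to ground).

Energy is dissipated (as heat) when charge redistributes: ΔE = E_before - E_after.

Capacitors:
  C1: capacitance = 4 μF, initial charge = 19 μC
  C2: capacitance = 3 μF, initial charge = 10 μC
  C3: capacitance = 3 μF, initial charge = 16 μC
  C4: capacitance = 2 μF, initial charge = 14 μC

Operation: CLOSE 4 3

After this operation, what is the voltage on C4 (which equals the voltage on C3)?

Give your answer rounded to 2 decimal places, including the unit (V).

Answer: 6.00 V

Derivation:
Initial: C1(4μF, Q=19μC, V=4.75V), C2(3μF, Q=10μC, V=3.33V), C3(3μF, Q=16μC, V=5.33V), C4(2μF, Q=14μC, V=7.00V)
Op 1: CLOSE 4-3: Q_total=30.00, C_total=5.00, V=6.00; Q4=12.00, Q3=18.00; dissipated=1.667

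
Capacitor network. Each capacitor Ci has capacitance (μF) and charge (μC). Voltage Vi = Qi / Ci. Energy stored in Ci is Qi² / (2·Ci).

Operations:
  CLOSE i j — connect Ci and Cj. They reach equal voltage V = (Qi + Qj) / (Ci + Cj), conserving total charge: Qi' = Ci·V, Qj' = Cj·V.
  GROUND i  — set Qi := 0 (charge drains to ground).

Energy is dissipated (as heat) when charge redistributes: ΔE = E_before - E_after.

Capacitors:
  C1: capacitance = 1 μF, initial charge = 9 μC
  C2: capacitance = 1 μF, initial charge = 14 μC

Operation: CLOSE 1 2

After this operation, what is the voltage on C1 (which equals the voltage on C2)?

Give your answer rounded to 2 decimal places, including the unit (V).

Initial: C1(1μF, Q=9μC, V=9.00V), C2(1μF, Q=14μC, V=14.00V)
Op 1: CLOSE 1-2: Q_total=23.00, C_total=2.00, V=11.50; Q1=11.50, Q2=11.50; dissipated=6.250

Answer: 11.50 V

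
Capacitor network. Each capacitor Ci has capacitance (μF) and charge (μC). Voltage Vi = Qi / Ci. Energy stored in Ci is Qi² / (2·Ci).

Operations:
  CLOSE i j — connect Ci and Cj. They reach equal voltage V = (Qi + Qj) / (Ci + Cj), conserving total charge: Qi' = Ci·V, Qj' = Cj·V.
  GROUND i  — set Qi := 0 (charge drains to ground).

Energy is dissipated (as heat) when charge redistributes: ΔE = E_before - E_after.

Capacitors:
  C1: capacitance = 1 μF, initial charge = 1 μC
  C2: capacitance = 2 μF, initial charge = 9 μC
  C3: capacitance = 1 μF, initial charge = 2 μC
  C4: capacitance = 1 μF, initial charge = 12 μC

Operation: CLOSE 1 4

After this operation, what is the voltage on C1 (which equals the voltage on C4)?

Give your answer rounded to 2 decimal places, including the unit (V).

Initial: C1(1μF, Q=1μC, V=1.00V), C2(2μF, Q=9μC, V=4.50V), C3(1μF, Q=2μC, V=2.00V), C4(1μF, Q=12μC, V=12.00V)
Op 1: CLOSE 1-4: Q_total=13.00, C_total=2.00, V=6.50; Q1=6.50, Q4=6.50; dissipated=30.250

Answer: 6.50 V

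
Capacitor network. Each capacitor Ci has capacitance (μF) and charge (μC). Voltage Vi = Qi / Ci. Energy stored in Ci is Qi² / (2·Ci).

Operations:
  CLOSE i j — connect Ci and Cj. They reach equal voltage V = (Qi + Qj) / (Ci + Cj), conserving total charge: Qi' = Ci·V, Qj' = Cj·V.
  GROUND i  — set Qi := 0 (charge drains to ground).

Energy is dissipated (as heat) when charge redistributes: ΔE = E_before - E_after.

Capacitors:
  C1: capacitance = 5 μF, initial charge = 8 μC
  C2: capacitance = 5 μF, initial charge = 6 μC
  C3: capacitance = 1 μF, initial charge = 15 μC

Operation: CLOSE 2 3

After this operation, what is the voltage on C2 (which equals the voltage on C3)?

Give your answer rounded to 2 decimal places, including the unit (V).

Answer: 3.50 V

Derivation:
Initial: C1(5μF, Q=8μC, V=1.60V), C2(5μF, Q=6μC, V=1.20V), C3(1μF, Q=15μC, V=15.00V)
Op 1: CLOSE 2-3: Q_total=21.00, C_total=6.00, V=3.50; Q2=17.50, Q3=3.50; dissipated=79.350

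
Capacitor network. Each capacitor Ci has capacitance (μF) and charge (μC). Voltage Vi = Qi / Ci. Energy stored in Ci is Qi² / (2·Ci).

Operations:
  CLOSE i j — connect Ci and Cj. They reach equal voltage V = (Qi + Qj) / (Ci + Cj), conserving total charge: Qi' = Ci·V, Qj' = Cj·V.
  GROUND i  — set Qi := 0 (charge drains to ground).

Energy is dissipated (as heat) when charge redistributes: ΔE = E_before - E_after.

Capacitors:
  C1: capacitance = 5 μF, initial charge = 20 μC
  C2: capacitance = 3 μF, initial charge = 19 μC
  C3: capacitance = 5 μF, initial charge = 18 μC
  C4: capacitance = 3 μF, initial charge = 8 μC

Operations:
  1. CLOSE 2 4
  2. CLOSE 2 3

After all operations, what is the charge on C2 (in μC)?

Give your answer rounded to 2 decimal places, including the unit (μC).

Answer: 11.81 μC

Derivation:
Initial: C1(5μF, Q=20μC, V=4.00V), C2(3μF, Q=19μC, V=6.33V), C3(5μF, Q=18μC, V=3.60V), C4(3μF, Q=8μC, V=2.67V)
Op 1: CLOSE 2-4: Q_total=27.00, C_total=6.00, V=4.50; Q2=13.50, Q4=13.50; dissipated=10.083
Op 2: CLOSE 2-3: Q_total=31.50, C_total=8.00, V=3.94; Q2=11.81, Q3=19.69; dissipated=0.759
Final charges: Q1=20.00, Q2=11.81, Q3=19.69, Q4=13.50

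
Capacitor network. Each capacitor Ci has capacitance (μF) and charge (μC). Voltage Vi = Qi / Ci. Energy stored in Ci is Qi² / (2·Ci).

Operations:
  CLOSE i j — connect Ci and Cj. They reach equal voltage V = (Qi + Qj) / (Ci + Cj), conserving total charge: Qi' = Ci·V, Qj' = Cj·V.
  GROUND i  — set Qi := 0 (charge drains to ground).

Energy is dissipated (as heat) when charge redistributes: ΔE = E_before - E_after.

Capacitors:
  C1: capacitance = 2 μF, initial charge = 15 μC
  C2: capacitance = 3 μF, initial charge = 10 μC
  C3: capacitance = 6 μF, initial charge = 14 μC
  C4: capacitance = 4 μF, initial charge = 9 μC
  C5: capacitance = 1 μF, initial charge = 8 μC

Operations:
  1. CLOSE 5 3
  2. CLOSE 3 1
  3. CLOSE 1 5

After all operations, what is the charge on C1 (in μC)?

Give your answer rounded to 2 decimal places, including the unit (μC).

Initial: C1(2μF, Q=15μC, V=7.50V), C2(3μF, Q=10μC, V=3.33V), C3(6μF, Q=14μC, V=2.33V), C4(4μF, Q=9μC, V=2.25V), C5(1μF, Q=8μC, V=8.00V)
Op 1: CLOSE 5-3: Q_total=22.00, C_total=7.00, V=3.14; Q5=3.14, Q3=18.86; dissipated=13.762
Op 2: CLOSE 3-1: Q_total=33.86, C_total=8.00, V=4.23; Q3=25.39, Q1=8.46; dissipated=14.239
Op 3: CLOSE 1-5: Q_total=11.61, C_total=3.00, V=3.87; Q1=7.74, Q5=3.87; dissipated=0.396
Final charges: Q1=7.74, Q2=10.00, Q3=25.39, Q4=9.00, Q5=3.87

Answer: 7.74 μC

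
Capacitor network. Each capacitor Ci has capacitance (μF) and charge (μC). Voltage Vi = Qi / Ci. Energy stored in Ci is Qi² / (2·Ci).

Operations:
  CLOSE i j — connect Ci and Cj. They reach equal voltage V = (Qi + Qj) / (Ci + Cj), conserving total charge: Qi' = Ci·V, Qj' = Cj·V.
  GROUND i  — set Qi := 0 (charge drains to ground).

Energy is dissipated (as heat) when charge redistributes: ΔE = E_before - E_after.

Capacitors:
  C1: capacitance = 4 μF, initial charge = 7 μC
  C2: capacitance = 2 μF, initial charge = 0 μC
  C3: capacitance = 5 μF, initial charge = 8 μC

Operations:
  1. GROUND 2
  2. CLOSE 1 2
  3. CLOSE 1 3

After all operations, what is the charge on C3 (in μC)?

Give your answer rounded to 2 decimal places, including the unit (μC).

Initial: C1(4μF, Q=7μC, V=1.75V), C2(2μF, Q=0μC, V=0.00V), C3(5μF, Q=8μC, V=1.60V)
Op 1: GROUND 2: Q2=0; energy lost=0.000
Op 2: CLOSE 1-2: Q_total=7.00, C_total=6.00, V=1.17; Q1=4.67, Q2=2.33; dissipated=2.042
Op 3: CLOSE 1-3: Q_total=12.67, C_total=9.00, V=1.41; Q1=5.63, Q3=7.04; dissipated=0.209
Final charges: Q1=5.63, Q2=2.33, Q3=7.04

Answer: 7.04 μC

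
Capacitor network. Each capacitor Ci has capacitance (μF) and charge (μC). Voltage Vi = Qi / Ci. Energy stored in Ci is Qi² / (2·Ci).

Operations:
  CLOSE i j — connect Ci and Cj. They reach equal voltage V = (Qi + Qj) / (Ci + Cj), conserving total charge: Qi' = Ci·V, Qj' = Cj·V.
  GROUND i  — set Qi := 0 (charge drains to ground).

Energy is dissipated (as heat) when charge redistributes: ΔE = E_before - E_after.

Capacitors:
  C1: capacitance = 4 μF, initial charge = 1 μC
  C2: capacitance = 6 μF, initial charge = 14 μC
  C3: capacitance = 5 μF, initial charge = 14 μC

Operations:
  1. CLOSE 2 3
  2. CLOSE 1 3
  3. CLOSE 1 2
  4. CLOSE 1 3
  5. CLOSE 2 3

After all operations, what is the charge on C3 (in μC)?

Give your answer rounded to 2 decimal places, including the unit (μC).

Answer: 9.91 μC

Derivation:
Initial: C1(4μF, Q=1μC, V=0.25V), C2(6μF, Q=14μC, V=2.33V), C3(5μF, Q=14μC, V=2.80V)
Op 1: CLOSE 2-3: Q_total=28.00, C_total=11.00, V=2.55; Q2=15.27, Q3=12.73; dissipated=0.297
Op 2: CLOSE 1-3: Q_total=13.73, C_total=9.00, V=1.53; Q1=6.10, Q3=7.63; dissipated=5.855
Op 3: CLOSE 1-2: Q_total=21.37, C_total=10.00, V=2.14; Q1=8.55, Q2=12.82; dissipated=1.249
Op 4: CLOSE 1-3: Q_total=16.18, C_total=9.00, V=1.80; Q1=7.19, Q3=8.99; dissipated=0.416
Op 5: CLOSE 2-3: Q_total=21.81, C_total=11.00, V=1.98; Q2=11.90, Q3=9.91; dissipated=0.158
Final charges: Q1=7.19, Q2=11.90, Q3=9.91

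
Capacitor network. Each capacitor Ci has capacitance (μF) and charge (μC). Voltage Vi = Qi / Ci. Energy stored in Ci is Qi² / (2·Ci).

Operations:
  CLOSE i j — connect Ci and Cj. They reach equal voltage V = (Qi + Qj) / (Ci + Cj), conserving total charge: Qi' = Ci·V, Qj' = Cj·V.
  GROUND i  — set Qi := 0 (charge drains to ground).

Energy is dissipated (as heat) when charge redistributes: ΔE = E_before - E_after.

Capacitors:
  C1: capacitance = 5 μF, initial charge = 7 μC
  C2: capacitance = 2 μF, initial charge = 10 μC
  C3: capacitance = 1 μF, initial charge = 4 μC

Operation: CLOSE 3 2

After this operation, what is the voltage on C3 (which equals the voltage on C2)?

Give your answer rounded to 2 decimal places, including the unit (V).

Answer: 4.67 V

Derivation:
Initial: C1(5μF, Q=7μC, V=1.40V), C2(2μF, Q=10μC, V=5.00V), C3(1μF, Q=4μC, V=4.00V)
Op 1: CLOSE 3-2: Q_total=14.00, C_total=3.00, V=4.67; Q3=4.67, Q2=9.33; dissipated=0.333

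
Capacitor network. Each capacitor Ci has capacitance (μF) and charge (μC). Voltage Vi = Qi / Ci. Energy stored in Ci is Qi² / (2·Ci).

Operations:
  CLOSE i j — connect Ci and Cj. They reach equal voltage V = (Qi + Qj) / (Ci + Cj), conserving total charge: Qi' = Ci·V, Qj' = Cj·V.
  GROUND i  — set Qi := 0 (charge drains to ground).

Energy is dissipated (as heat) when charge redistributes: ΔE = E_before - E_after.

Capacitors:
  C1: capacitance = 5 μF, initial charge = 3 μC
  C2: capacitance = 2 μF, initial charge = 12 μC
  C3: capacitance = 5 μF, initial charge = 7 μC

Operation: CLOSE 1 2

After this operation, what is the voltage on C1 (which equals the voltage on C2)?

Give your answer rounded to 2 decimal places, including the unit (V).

Initial: C1(5μF, Q=3μC, V=0.60V), C2(2μF, Q=12μC, V=6.00V), C3(5μF, Q=7μC, V=1.40V)
Op 1: CLOSE 1-2: Q_total=15.00, C_total=7.00, V=2.14; Q1=10.71, Q2=4.29; dissipated=20.829

Answer: 2.14 V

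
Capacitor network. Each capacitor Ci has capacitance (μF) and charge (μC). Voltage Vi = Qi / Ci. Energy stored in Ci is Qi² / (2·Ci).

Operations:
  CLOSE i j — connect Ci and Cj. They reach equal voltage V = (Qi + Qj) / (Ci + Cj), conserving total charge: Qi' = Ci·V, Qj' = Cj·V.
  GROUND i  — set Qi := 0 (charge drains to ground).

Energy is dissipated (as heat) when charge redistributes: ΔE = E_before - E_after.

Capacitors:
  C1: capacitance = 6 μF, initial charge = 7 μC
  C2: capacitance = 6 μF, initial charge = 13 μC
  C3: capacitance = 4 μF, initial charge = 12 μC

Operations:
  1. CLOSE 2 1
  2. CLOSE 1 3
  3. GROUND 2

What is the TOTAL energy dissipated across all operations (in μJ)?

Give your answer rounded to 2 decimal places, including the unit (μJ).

Answer: 11.97 μJ

Derivation:
Initial: C1(6μF, Q=7μC, V=1.17V), C2(6μF, Q=13μC, V=2.17V), C3(4μF, Q=12μC, V=3.00V)
Op 1: CLOSE 2-1: Q_total=20.00, C_total=12.00, V=1.67; Q2=10.00, Q1=10.00; dissipated=1.500
Op 2: CLOSE 1-3: Q_total=22.00, C_total=10.00, V=2.20; Q1=13.20, Q3=8.80; dissipated=2.133
Op 3: GROUND 2: Q2=0; energy lost=8.333
Total dissipated: 11.967 μJ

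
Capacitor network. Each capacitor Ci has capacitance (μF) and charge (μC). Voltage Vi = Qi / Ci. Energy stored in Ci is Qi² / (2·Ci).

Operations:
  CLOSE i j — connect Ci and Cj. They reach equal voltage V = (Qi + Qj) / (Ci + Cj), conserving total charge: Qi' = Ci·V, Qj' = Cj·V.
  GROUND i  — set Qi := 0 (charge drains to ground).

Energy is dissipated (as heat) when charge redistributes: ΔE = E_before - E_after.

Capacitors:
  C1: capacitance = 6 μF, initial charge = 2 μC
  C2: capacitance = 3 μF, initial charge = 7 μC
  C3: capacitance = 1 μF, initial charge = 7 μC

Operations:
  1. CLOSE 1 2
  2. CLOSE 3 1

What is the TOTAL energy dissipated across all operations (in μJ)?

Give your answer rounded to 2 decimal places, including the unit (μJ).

Answer: 19.43 μJ

Derivation:
Initial: C1(6μF, Q=2μC, V=0.33V), C2(3μF, Q=7μC, V=2.33V), C3(1μF, Q=7μC, V=7.00V)
Op 1: CLOSE 1-2: Q_total=9.00, C_total=9.00, V=1.00; Q1=6.00, Q2=3.00; dissipated=4.000
Op 2: CLOSE 3-1: Q_total=13.00, C_total=7.00, V=1.86; Q3=1.86, Q1=11.14; dissipated=15.429
Total dissipated: 19.429 μJ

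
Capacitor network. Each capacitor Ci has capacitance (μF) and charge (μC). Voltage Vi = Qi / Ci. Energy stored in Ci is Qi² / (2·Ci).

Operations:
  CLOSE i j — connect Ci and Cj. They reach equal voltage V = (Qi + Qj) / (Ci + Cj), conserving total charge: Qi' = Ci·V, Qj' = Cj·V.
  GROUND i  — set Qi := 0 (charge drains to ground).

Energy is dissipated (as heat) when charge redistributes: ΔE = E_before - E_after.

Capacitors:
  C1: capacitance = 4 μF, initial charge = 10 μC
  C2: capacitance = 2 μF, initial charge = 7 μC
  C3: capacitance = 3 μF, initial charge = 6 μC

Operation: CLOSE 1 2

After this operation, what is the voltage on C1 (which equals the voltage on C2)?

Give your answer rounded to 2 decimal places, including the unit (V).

Initial: C1(4μF, Q=10μC, V=2.50V), C2(2μF, Q=7μC, V=3.50V), C3(3μF, Q=6μC, V=2.00V)
Op 1: CLOSE 1-2: Q_total=17.00, C_total=6.00, V=2.83; Q1=11.33, Q2=5.67; dissipated=0.667

Answer: 2.83 V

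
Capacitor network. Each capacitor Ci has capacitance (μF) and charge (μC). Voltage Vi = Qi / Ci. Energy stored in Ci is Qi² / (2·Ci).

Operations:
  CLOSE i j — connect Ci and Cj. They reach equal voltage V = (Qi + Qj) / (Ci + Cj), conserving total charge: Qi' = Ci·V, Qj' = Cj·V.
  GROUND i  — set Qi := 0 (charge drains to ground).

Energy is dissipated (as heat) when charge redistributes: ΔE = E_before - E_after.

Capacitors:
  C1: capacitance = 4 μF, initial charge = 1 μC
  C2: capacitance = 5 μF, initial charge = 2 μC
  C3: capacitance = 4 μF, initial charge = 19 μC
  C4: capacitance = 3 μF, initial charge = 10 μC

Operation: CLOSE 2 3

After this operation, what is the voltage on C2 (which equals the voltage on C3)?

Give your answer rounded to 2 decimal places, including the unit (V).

Answer: 2.33 V

Derivation:
Initial: C1(4μF, Q=1μC, V=0.25V), C2(5μF, Q=2μC, V=0.40V), C3(4μF, Q=19μC, V=4.75V), C4(3μF, Q=10μC, V=3.33V)
Op 1: CLOSE 2-3: Q_total=21.00, C_total=9.00, V=2.33; Q2=11.67, Q3=9.33; dissipated=21.025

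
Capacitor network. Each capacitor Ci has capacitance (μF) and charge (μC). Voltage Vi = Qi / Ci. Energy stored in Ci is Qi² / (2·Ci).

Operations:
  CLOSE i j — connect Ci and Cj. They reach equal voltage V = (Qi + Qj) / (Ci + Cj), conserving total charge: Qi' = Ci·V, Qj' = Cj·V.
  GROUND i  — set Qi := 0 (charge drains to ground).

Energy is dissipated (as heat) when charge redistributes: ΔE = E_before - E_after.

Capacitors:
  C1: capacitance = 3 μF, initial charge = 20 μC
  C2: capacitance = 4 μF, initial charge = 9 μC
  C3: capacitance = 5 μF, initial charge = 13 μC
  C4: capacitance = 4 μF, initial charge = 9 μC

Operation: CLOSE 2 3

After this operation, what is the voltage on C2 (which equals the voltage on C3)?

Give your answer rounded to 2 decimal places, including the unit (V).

Initial: C1(3μF, Q=20μC, V=6.67V), C2(4μF, Q=9μC, V=2.25V), C3(5μF, Q=13μC, V=2.60V), C4(4μF, Q=9μC, V=2.25V)
Op 1: CLOSE 2-3: Q_total=22.00, C_total=9.00, V=2.44; Q2=9.78, Q3=12.22; dissipated=0.136

Answer: 2.44 V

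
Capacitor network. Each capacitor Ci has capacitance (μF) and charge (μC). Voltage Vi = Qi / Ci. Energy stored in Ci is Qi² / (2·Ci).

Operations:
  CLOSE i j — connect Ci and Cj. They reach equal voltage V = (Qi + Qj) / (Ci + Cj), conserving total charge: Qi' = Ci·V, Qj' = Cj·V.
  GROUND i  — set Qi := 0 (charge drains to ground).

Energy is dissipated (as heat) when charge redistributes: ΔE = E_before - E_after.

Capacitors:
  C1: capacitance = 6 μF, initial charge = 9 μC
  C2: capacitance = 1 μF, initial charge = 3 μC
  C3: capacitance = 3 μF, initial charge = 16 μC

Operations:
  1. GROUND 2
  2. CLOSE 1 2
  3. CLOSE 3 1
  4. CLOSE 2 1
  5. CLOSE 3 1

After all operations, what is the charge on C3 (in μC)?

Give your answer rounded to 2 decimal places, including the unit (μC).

Answer: 7.52 μC

Derivation:
Initial: C1(6μF, Q=9μC, V=1.50V), C2(1μF, Q=3μC, V=3.00V), C3(3μF, Q=16μC, V=5.33V)
Op 1: GROUND 2: Q2=0; energy lost=4.500
Op 2: CLOSE 1-2: Q_total=9.00, C_total=7.00, V=1.29; Q1=7.71, Q2=1.29; dissipated=0.964
Op 3: CLOSE 3-1: Q_total=23.71, C_total=9.00, V=2.63; Q3=7.90, Q1=15.81; dissipated=16.383
Op 4: CLOSE 2-1: Q_total=17.10, C_total=7.00, V=2.44; Q2=2.44, Q1=14.65; dissipated=0.780
Op 5: CLOSE 3-1: Q_total=22.56, C_total=9.00, V=2.51; Q3=7.52, Q1=15.04; dissipated=0.037
Final charges: Q1=15.04, Q2=2.44, Q3=7.52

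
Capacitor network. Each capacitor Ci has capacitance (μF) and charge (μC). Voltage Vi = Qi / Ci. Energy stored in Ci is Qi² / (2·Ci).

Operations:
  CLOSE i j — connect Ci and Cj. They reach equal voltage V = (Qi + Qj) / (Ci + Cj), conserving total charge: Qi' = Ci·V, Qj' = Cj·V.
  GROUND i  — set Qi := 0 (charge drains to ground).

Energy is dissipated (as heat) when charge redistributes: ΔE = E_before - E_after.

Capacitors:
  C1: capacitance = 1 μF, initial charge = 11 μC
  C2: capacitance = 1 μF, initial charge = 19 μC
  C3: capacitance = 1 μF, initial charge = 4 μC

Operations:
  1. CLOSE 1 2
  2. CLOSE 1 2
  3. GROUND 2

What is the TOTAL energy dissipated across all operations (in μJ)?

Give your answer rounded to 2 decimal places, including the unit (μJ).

Answer: 128.50 μJ

Derivation:
Initial: C1(1μF, Q=11μC, V=11.00V), C2(1μF, Q=19μC, V=19.00V), C3(1μF, Q=4μC, V=4.00V)
Op 1: CLOSE 1-2: Q_total=30.00, C_total=2.00, V=15.00; Q1=15.00, Q2=15.00; dissipated=16.000
Op 2: CLOSE 1-2: Q_total=30.00, C_total=2.00, V=15.00; Q1=15.00, Q2=15.00; dissipated=0.000
Op 3: GROUND 2: Q2=0; energy lost=112.500
Total dissipated: 128.500 μJ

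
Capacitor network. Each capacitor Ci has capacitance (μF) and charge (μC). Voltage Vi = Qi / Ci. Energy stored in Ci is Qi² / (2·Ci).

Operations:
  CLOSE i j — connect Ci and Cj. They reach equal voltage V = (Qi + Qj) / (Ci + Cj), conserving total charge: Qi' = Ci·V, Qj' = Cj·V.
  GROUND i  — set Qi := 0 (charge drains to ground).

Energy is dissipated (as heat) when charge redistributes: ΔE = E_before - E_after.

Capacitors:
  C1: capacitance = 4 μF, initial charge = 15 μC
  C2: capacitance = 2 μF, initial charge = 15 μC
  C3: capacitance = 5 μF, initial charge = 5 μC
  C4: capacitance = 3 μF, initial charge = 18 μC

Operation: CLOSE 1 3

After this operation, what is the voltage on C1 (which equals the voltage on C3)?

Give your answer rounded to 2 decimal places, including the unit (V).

Answer: 2.22 V

Derivation:
Initial: C1(4μF, Q=15μC, V=3.75V), C2(2μF, Q=15μC, V=7.50V), C3(5μF, Q=5μC, V=1.00V), C4(3μF, Q=18μC, V=6.00V)
Op 1: CLOSE 1-3: Q_total=20.00, C_total=9.00, V=2.22; Q1=8.89, Q3=11.11; dissipated=8.403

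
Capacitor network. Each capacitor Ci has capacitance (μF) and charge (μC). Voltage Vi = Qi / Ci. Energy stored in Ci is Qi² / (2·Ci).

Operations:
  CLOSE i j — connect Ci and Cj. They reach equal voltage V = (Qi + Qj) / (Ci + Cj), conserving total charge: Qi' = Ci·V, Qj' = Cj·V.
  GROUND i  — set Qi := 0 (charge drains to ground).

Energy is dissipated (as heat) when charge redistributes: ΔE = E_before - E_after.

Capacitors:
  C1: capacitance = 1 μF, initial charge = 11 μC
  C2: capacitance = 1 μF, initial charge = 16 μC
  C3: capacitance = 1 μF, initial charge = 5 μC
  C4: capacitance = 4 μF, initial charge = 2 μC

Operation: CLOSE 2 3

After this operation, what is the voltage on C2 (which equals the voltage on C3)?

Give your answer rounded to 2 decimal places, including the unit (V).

Answer: 10.50 V

Derivation:
Initial: C1(1μF, Q=11μC, V=11.00V), C2(1μF, Q=16μC, V=16.00V), C3(1μF, Q=5μC, V=5.00V), C4(4μF, Q=2μC, V=0.50V)
Op 1: CLOSE 2-3: Q_total=21.00, C_total=2.00, V=10.50; Q2=10.50, Q3=10.50; dissipated=30.250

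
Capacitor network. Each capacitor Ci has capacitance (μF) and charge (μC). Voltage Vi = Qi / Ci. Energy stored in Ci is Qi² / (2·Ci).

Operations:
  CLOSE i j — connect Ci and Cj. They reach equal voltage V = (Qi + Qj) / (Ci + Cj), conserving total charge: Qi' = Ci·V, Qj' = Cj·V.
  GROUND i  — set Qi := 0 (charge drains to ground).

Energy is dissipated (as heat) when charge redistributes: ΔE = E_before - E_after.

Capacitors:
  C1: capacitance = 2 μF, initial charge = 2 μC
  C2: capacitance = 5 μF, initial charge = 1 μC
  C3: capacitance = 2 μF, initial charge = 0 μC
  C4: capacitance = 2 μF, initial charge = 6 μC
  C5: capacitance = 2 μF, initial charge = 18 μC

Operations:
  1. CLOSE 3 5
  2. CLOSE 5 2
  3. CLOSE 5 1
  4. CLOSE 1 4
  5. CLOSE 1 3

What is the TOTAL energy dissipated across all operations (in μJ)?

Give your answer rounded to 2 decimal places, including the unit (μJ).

Answer: 58.26 μJ

Derivation:
Initial: C1(2μF, Q=2μC, V=1.00V), C2(5μF, Q=1μC, V=0.20V), C3(2μF, Q=0μC, V=0.00V), C4(2μF, Q=6μC, V=3.00V), C5(2μF, Q=18μC, V=9.00V)
Op 1: CLOSE 3-5: Q_total=18.00, C_total=4.00, V=4.50; Q3=9.00, Q5=9.00; dissipated=40.500
Op 2: CLOSE 5-2: Q_total=10.00, C_total=7.00, V=1.43; Q5=2.86, Q2=7.14; dissipated=13.207
Op 3: CLOSE 5-1: Q_total=4.86, C_total=4.00, V=1.21; Q5=2.43, Q1=2.43; dissipated=0.092
Op 4: CLOSE 1-4: Q_total=8.43, C_total=4.00, V=2.11; Q1=4.21, Q4=4.21; dissipated=1.594
Op 5: CLOSE 1-3: Q_total=13.21, C_total=4.00, V=3.30; Q1=6.61, Q3=6.61; dissipated=2.863
Total dissipated: 58.256 μJ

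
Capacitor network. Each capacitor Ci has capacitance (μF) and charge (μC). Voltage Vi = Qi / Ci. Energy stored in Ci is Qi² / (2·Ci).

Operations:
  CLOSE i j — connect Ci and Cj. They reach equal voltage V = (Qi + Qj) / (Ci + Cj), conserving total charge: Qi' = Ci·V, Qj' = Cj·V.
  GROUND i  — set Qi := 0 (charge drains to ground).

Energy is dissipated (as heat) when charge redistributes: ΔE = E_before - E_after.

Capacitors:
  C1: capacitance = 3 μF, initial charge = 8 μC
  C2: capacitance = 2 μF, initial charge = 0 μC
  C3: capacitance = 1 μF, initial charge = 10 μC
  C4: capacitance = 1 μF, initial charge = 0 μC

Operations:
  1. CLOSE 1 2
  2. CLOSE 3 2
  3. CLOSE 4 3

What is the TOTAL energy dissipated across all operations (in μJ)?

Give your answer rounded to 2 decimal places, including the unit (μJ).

Initial: C1(3μF, Q=8μC, V=2.67V), C2(2μF, Q=0μC, V=0.00V), C3(1μF, Q=10μC, V=10.00V), C4(1μF, Q=0μC, V=0.00V)
Op 1: CLOSE 1-2: Q_total=8.00, C_total=5.00, V=1.60; Q1=4.80, Q2=3.20; dissipated=4.267
Op 2: CLOSE 3-2: Q_total=13.20, C_total=3.00, V=4.40; Q3=4.40, Q2=8.80; dissipated=23.520
Op 3: CLOSE 4-3: Q_total=4.40, C_total=2.00, V=2.20; Q4=2.20, Q3=2.20; dissipated=4.840
Total dissipated: 32.627 μJ

Answer: 32.63 μJ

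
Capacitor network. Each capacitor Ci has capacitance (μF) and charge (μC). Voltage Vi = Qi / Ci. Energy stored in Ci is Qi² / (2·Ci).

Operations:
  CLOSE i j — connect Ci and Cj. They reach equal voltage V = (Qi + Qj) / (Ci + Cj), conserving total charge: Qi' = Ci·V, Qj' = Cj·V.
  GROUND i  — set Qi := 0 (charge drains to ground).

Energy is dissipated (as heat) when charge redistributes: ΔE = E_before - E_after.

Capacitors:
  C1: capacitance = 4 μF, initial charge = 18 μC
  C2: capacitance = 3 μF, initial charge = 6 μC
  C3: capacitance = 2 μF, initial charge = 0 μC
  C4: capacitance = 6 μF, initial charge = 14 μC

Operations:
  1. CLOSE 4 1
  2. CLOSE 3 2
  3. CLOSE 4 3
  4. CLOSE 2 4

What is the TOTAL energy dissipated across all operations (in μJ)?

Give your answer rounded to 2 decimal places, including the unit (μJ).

Answer: 13.28 μJ

Derivation:
Initial: C1(4μF, Q=18μC, V=4.50V), C2(3μF, Q=6μC, V=2.00V), C3(2μF, Q=0μC, V=0.00V), C4(6μF, Q=14μC, V=2.33V)
Op 1: CLOSE 4-1: Q_total=32.00, C_total=10.00, V=3.20; Q4=19.20, Q1=12.80; dissipated=5.633
Op 2: CLOSE 3-2: Q_total=6.00, C_total=5.00, V=1.20; Q3=2.40, Q2=3.60; dissipated=2.400
Op 3: CLOSE 4-3: Q_total=21.60, C_total=8.00, V=2.70; Q4=16.20, Q3=5.40; dissipated=3.000
Op 4: CLOSE 2-4: Q_total=19.80, C_total=9.00, V=2.20; Q2=6.60, Q4=13.20; dissipated=2.250
Total dissipated: 13.283 μJ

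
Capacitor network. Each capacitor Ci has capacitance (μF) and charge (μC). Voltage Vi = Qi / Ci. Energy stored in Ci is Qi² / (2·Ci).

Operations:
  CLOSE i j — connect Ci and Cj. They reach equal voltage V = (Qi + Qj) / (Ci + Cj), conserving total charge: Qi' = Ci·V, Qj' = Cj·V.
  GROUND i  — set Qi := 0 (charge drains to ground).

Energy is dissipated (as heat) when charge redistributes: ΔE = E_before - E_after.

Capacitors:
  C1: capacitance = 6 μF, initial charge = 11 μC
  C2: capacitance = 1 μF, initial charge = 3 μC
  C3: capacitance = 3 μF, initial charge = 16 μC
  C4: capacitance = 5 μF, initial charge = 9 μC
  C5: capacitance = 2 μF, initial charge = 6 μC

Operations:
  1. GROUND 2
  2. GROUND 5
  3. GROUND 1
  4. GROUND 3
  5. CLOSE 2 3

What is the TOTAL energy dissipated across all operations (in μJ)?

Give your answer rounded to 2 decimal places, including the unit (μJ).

Answer: 66.25 μJ

Derivation:
Initial: C1(6μF, Q=11μC, V=1.83V), C2(1μF, Q=3μC, V=3.00V), C3(3μF, Q=16μC, V=5.33V), C4(5μF, Q=9μC, V=1.80V), C5(2μF, Q=6μC, V=3.00V)
Op 1: GROUND 2: Q2=0; energy lost=4.500
Op 2: GROUND 5: Q5=0; energy lost=9.000
Op 3: GROUND 1: Q1=0; energy lost=10.083
Op 4: GROUND 3: Q3=0; energy lost=42.667
Op 5: CLOSE 2-3: Q_total=0.00, C_total=4.00, V=0.00; Q2=0.00, Q3=0.00; dissipated=0.000
Total dissipated: 66.250 μJ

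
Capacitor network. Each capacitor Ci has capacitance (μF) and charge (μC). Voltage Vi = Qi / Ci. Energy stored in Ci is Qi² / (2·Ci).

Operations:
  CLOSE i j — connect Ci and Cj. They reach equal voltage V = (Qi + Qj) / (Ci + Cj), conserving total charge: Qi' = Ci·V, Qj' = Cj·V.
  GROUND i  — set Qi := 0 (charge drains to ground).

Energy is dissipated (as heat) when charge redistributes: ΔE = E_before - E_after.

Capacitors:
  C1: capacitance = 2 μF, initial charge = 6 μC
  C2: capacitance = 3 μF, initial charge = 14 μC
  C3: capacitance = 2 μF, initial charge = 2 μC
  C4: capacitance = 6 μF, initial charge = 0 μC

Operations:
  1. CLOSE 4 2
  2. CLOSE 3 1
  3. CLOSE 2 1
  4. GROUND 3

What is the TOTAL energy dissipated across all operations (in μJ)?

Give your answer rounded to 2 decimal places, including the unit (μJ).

Answer: 27.90 μJ

Derivation:
Initial: C1(2μF, Q=6μC, V=3.00V), C2(3μF, Q=14μC, V=4.67V), C3(2μF, Q=2μC, V=1.00V), C4(6μF, Q=0μC, V=0.00V)
Op 1: CLOSE 4-2: Q_total=14.00, C_total=9.00, V=1.56; Q4=9.33, Q2=4.67; dissipated=21.778
Op 2: CLOSE 3-1: Q_total=8.00, C_total=4.00, V=2.00; Q3=4.00, Q1=4.00; dissipated=2.000
Op 3: CLOSE 2-1: Q_total=8.67, C_total=5.00, V=1.73; Q2=5.20, Q1=3.47; dissipated=0.119
Op 4: GROUND 3: Q3=0; energy lost=4.000
Total dissipated: 27.896 μJ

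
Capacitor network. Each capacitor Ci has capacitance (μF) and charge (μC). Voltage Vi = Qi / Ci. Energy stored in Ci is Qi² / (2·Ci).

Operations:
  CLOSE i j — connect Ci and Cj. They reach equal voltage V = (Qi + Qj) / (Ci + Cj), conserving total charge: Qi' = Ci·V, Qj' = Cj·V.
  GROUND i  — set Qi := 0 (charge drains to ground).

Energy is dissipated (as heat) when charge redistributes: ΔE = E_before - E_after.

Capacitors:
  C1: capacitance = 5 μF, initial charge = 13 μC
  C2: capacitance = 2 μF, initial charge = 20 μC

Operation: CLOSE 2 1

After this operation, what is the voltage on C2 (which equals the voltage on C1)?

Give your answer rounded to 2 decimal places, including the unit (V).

Initial: C1(5μF, Q=13μC, V=2.60V), C2(2μF, Q=20μC, V=10.00V)
Op 1: CLOSE 2-1: Q_total=33.00, C_total=7.00, V=4.71; Q2=9.43, Q1=23.57; dissipated=39.114

Answer: 4.71 V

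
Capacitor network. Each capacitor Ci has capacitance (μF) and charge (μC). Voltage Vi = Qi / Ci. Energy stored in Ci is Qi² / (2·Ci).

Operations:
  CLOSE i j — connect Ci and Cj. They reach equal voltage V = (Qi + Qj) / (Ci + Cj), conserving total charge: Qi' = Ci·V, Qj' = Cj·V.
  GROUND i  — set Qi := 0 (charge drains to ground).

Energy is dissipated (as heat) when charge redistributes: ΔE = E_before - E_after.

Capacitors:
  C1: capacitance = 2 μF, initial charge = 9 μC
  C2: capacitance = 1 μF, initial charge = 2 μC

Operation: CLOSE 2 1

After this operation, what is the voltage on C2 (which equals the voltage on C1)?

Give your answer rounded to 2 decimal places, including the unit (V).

Initial: C1(2μF, Q=9μC, V=4.50V), C2(1μF, Q=2μC, V=2.00V)
Op 1: CLOSE 2-1: Q_total=11.00, C_total=3.00, V=3.67; Q2=3.67, Q1=7.33; dissipated=2.083

Answer: 3.67 V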